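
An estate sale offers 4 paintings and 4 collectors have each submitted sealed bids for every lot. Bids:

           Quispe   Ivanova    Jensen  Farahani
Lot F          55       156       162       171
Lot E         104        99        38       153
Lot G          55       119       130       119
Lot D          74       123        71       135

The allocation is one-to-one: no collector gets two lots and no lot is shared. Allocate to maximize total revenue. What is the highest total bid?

Optimal: Quispe→Lot E ($104), Ivanova→Lot D ($123), Jensen→Lot G ($130), Farahani→Lot F ($171) — total 104+123+130+171 = $528.
Row-greedy (each collector in turn takes its best remaining lot) gives $525, worse by 3.
Next-best assignment: Quispe→Lot E, Ivanova→Lot F, Jensen→Lot G, Farahani→Lot D = $525.
Every other assignment is strictly worse.

Max total: $528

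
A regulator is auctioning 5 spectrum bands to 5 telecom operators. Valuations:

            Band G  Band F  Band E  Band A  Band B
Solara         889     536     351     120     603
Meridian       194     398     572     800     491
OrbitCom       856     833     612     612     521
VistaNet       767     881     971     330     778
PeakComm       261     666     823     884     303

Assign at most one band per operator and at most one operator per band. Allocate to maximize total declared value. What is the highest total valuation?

Optimal: Solara→Band G ($889M), Meridian→Band A ($800M), OrbitCom→Band F ($833M), VistaNet→Band B ($778M), PeakComm→Band E ($823M) — total 889+800+833+778+823 = $4123M.
Max-entry greedy (repeatedly take the single best remaining cell) gives $4068M, worse by 55.
Swapping OrbitCom↔PeakComm (OrbitCom→Band E $612M, PeakComm→Band F $666M) loses 378.
Checked against all permutations: $4123M is optimal.

Maximum total: $4123M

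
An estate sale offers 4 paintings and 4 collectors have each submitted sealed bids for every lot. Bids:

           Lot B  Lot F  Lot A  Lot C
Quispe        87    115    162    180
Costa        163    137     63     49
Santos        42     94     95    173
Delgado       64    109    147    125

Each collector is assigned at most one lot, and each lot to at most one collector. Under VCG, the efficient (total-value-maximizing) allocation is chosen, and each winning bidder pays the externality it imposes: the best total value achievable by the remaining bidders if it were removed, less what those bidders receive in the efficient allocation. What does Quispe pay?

Efficient allocation: Quispe→Lot A ($162), Costa→Lot B ($163), Santos→Lot C ($173), Delgado→Lot F ($109); total welfare W = $607.
Quispe receives Lot A at value $162, so the others get W − 162 = $445.
Without Quispe: best allocation of the remaining 3 bidders over all 4 lots is Costa→Lot B ($163), Santos→Lot C ($173), Delgado→Lot A ($147), total $483.
VCG payment = (others' best without Quispe) − (others' welfare with Quispe) = 483 − 445 = $38.

Quispe pays $38.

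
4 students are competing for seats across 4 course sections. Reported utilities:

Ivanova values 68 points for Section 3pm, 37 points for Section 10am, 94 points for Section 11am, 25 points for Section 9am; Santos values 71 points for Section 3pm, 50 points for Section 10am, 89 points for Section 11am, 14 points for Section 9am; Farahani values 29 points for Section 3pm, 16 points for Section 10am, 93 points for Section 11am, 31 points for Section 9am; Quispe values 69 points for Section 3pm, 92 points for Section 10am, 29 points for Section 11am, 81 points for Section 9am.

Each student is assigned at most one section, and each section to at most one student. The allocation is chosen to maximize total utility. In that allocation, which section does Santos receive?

Santos receives Section 10am.

Optimal: Ivanova→Section 3pm (68 points), Santos→Section 10am (50 points), Farahani→Section 11am (93 points), Quispe→Section 9am (81 points) — total 68+50+93+81 = 292 points.
Max-entry greedy (repeatedly take the single best remaining cell) gives 288 points, worse by 4.
Swapping Farahani↔Ivanova (Farahani→Section 3pm 29 points, Ivanova→Section 11am 94 points) loses 38.
Santos's own top section is Section 11am (89 points), but forcing Santos→Section 11am and reassigning the rest optimally gives only 280 points — worse by 12.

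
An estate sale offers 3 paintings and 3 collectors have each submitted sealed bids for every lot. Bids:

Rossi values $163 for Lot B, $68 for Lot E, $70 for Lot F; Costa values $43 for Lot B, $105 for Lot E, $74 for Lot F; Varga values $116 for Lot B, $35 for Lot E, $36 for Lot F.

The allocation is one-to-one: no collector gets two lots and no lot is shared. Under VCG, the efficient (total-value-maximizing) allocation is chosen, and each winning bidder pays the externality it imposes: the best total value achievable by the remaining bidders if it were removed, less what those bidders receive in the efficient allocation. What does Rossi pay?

Efficient allocation: Rossi→Lot B ($163), Costa→Lot E ($105), Varga→Lot F ($36); total welfare W = $304.
Rossi receives Lot B at value $163, so the others get W − 163 = $141.
Without Rossi: best allocation of the remaining 2 bidders over all 3 lots is Costa→Lot E ($105), Varga→Lot B ($116), total $221.
VCG payment = (others' best without Rossi) − (others' welfare with Rossi) = 221 − 141 = $80.

Rossi pays $80.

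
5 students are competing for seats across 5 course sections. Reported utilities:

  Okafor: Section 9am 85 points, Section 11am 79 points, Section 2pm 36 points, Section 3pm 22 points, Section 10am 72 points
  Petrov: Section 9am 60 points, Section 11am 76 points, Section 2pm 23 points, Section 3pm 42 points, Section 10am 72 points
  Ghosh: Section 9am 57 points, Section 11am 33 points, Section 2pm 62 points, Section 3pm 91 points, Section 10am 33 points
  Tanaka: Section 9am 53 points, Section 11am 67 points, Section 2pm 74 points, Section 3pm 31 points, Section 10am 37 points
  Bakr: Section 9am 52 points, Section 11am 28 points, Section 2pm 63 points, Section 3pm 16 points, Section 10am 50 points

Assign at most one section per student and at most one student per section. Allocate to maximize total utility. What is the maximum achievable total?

Max total: 378 points

Optimal: Okafor→Section 9am (85 points), Petrov→Section 10am (72 points), Ghosh→Section 3pm (91 points), Tanaka→Section 11am (67 points), Bakr→Section 2pm (63 points) — total 85+72+91+67+63 = 378 points.
Row-greedy (each student in turn takes its best remaining section) gives 376 points, worse by 2.
Checked against all permutations: 378 points is optimal.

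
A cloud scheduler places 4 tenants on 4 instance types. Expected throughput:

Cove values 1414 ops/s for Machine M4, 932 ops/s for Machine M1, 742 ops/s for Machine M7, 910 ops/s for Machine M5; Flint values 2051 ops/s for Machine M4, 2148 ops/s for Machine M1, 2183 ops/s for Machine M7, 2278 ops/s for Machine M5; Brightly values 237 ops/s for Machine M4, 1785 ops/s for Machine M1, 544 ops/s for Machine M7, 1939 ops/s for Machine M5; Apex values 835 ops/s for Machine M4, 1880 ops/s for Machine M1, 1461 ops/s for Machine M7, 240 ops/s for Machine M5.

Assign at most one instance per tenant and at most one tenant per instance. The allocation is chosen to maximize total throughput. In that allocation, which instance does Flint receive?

Flint receives Machine M7.

This is the linear assignment problem.
Optimal: Cove→Machine M4 (1414 ops/s), Flint→Machine M7 (2183 ops/s), Brightly→Machine M5 (1939 ops/s), Apex→Machine M1 (1880 ops/s) — total 1414+2183+1939+1880 = 7416 ops/s.
Row-greedy (each tenant in turn takes its best remaining instance) gives 6938 ops/s, worse by 478.
Next-best assignment: Cove→Machine M4, Flint→Machine M1, Brightly→Machine M5, Apex→Machine M7 = 6962 ops/s.
Swapping Flint↔Cove (Flint→Machine M4 2051 ops/s, Cove→Machine M7 742 ops/s) loses 804.
Flint's own top instance is Machine M5 (2278 ops/s), but forcing Flint→Machine M5 and reassigning the rest optimally gives only 6938 ops/s — worse by 478.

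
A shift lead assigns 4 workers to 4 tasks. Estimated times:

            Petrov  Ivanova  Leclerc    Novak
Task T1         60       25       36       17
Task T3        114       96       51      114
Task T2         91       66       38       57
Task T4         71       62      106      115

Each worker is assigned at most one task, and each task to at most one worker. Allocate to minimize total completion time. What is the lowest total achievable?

Minimum total: 204 min

Optimal: Petrov→Task T4 (71 min), Ivanova→Task T1 (25 min), Leclerc→Task T3 (51 min), Novak→Task T2 (57 min) — total 71+25+51+57 = 204 min.
Row-greedy (each worker in turn takes its cheapest remaining task) gives 274 min, worse by 70.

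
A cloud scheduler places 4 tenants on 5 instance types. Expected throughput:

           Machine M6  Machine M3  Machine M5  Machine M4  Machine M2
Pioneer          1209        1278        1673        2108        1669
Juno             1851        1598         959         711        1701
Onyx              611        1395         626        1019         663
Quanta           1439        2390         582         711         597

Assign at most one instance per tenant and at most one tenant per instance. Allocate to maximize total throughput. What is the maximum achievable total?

Max total: 7012 ops/s

Optimal: Pioneer→Machine M4 (2108 ops/s), Juno→Machine M6 (1851 ops/s), Onyx→Machine M2 (663 ops/s), Quanta→Machine M3 (2390 ops/s) — total 2108+1851+663+2390 = 7012 ops/s.
Column-greedy (each instance in turn goes to its best remaining tenant) gives 6933 ops/s, worse by 79.
Next-best assignment: Pioneer→Machine M4, Juno→Machine M6, Onyx→Machine M5, Quanta→Machine M3 = 6975 ops/s.
Every other assignment is strictly worse.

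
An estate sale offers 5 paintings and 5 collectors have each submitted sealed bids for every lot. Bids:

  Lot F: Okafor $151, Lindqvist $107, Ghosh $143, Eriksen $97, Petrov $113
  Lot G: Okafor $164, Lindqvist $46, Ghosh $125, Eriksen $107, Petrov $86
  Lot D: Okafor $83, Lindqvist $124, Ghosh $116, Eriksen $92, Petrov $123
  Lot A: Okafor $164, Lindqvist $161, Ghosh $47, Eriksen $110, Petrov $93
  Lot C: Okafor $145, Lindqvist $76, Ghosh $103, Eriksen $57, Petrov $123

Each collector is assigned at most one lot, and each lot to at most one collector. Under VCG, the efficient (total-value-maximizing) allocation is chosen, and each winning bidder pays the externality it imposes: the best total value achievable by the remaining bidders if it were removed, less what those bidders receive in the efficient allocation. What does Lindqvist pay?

Efficient allocation: Okafor→Lot G ($164), Lindqvist→Lot A ($161), Ghosh→Lot F ($143), Eriksen→Lot D ($92), Petrov→Lot C ($123); total welfare W = $683.
Lindqvist receives Lot A at value $161, so the others get W − 161 = $522.
Without Lindqvist: best allocation of the remaining 4 bidders over all 5 lots is Okafor→Lot G ($164), Ghosh→Lot F ($143), Eriksen→Lot A ($110), Petrov→Lot D ($123), total $540.
VCG payment = (others' best without Lindqvist) − (others' welfare with Lindqvist) = 540 − 522 = $18.

Lindqvist pays $18.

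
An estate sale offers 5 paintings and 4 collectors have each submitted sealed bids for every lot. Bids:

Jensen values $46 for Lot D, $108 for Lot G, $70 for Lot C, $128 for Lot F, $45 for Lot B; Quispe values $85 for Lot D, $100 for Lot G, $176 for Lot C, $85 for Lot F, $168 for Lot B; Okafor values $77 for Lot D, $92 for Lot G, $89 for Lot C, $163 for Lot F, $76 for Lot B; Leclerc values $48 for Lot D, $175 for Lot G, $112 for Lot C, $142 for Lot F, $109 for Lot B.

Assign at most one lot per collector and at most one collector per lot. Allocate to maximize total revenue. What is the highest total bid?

Optimal: Jensen→Lot C ($70), Quispe→Lot B ($168), Okafor→Lot F ($163), Leclerc→Lot G ($175) — total 70+168+163+175 = $576.
Column-greedy (each lot in turn goes to its best remaining collector) gives $477, worse by 99.
Swapping Jensen↔Leclerc (Jensen→Lot G $108, Leclerc→Lot C $112) loses 25.

Maximum total: $576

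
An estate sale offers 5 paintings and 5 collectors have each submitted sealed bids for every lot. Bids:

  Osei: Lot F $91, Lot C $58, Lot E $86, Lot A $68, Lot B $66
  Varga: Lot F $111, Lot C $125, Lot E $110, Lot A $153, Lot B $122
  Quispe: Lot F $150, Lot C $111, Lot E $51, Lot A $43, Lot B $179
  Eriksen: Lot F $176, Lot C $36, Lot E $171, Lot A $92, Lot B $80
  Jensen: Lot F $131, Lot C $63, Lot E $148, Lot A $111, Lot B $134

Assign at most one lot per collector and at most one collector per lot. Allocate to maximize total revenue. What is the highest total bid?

Maximum total: $714

Optimal: Osei→Lot C ($58), Varga→Lot A ($153), Quispe→Lot B ($179), Eriksen→Lot F ($176), Jensen→Lot E ($148) — total 58+153+179+176+148 = $714.
Row-greedy (each collector in turn takes its best remaining lot) gives $657, worse by 57.
No other one-to-one assignment exceeds $714.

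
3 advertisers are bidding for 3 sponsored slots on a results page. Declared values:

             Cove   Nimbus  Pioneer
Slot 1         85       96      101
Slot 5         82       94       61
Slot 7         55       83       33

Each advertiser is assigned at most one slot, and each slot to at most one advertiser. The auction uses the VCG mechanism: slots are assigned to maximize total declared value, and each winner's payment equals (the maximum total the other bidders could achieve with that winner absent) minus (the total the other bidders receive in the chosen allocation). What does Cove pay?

Efficient allocation: Cove→Slot 5 ($82), Nimbus→Slot 7 ($83), Pioneer→Slot 1 ($101); total welfare W = $266.
Cove receives Slot 5 at value $82, so the others get W − 82 = $184.
Without Cove: best allocation of the remaining 2 bidders over all 3 slots is Nimbus→Slot 5 ($94), Pioneer→Slot 1 ($101), total $195.
VCG payment = (others' best without Cove) − (others' welfare with Cove) = 195 − 184 = $11.

Cove pays $11.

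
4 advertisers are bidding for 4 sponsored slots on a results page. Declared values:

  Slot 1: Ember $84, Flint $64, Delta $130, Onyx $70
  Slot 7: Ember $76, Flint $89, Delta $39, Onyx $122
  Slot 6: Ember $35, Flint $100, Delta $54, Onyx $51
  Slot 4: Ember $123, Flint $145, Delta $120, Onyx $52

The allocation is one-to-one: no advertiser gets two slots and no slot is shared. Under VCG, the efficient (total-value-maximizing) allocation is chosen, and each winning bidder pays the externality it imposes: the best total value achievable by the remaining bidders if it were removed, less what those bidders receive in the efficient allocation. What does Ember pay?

Efficient allocation: Ember→Slot 4 ($123), Flint→Slot 6 ($100), Delta→Slot 1 ($130), Onyx→Slot 7 ($122); total welfare W = $475.
Ember receives Slot 4 at value $123, so the others get W − 123 = $352.
Without Ember: best allocation of the remaining 3 bidders over all 4 slots is Flint→Slot 4 ($145), Delta→Slot 1 ($130), Onyx→Slot 7 ($122), total $397.
VCG payment = (others' best without Ember) − (others' welfare with Ember) = 397 − 352 = $45.

Ember pays $45.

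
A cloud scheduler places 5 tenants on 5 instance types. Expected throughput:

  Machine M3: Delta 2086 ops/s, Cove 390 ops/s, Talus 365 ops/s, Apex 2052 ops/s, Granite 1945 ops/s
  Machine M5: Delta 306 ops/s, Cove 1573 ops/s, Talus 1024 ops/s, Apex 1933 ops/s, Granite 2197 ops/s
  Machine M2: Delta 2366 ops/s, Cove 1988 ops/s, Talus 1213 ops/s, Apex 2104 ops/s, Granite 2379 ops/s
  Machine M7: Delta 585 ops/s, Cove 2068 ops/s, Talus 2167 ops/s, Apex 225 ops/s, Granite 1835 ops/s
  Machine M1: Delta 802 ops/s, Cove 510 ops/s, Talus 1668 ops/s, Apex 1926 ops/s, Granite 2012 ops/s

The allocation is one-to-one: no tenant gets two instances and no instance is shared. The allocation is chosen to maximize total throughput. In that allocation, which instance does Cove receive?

Treat this as an assignment problem: match each tenant to one instance.
Optimal: Delta→Machine M3 (2086 ops/s), Cove→Machine M2 (1988 ops/s), Talus→Machine M7 (2167 ops/s), Apex→Machine M1 (1926 ops/s), Granite→Machine M5 (2197 ops/s) — total 2086+1988+2167+1926+2197 = 10364 ops/s.
Row-greedy (each tenant in turn takes its best remaining instance) gives 10351 ops/s, worse by 13.
Next-best assignment: Delta→Machine M2, Cove→Machine M7, Talus→Machine M1, Apex→Machine M3, Granite→Machine M5 = 10351 ops/s.
Swapping Cove↔Granite (Cove→Machine M5 1573 ops/s, Granite→Machine M2 2379 ops/s) loses 233.
Checked against all permutations: 10364 ops/s is optimal.
Cove's own top instance is Machine M7 (2068 ops/s), but forcing Cove→Machine M7 and reassigning the rest optimally gives only 10351 ops/s — worse by 13.

Cove receives Machine M2.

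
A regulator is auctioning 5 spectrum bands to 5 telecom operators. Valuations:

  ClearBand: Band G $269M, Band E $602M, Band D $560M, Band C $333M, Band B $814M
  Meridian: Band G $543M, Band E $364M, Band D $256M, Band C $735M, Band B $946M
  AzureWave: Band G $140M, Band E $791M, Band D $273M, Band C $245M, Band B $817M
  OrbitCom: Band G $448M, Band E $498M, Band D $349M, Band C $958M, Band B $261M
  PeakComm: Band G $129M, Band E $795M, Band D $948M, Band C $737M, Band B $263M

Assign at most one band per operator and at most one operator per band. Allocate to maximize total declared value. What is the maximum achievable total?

Max total: $4054M

Optimal: ClearBand→Band B ($814M), Meridian→Band G ($543M), AzureWave→Band E ($791M), OrbitCom→Band C ($958M), PeakComm→Band D ($948M) — total 814+543+791+958+948 = $4054M.
Column-greedy (each band in turn goes to its best remaining operator) gives $3673M, worse by 381.
Next-best assignment: ClearBand→Band G, Meridian→Band B, AzureWave→Band E, OrbitCom→Band C, PeakComm→Band D = $3912M.
Checked against all permutations: $4054M is optimal.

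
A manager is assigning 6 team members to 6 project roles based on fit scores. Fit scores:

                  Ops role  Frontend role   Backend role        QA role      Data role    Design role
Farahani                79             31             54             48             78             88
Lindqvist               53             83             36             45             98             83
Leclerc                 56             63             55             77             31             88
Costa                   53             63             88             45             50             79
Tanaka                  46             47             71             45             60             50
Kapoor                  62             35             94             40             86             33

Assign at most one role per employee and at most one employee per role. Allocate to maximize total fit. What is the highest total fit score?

Treat this as an assignment problem: match each employee to one role.
Optimal: Farahani→Ops role (79 pts), Lindqvist→Frontend role (83 pts), Leclerc→QA role (77 pts), Costa→Design role (79 pts), Tanaka→Backend role (71 pts), Kapoor→Data role (86 pts) — total 79+83+77+79+71+86 = 475 pts.
Max-entry greedy (repeatedly take the single best remaining cell) gives 466 pts, worse by 9.
Every other assignment is strictly worse.

Maximum total: 475 pts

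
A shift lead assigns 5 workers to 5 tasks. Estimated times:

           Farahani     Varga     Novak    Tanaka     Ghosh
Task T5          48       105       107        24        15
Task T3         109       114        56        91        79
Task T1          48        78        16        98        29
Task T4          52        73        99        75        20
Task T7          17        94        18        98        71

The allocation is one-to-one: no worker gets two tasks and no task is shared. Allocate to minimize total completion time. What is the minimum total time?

Optimal: Farahani→Task T7 (17 min), Varga→Task T3 (114 min), Novak→Task T1 (16 min), Tanaka→Task T5 (24 min), Ghosh→Task T4 (20 min) — total 17+114+16+24+20 = 191 min.
Next-best assignment: Farahani→Task T7, Varga→Task T1, Novak→Task T3, Tanaka→Task T5, Ghosh→Task T4 = 195 min.
Swapping Ghosh↔Tanaka (Ghosh→Task T5 15 min, Tanaka→Task T4 75 min) adds 46.
Every other assignment is strictly worse.

Min total: 191 min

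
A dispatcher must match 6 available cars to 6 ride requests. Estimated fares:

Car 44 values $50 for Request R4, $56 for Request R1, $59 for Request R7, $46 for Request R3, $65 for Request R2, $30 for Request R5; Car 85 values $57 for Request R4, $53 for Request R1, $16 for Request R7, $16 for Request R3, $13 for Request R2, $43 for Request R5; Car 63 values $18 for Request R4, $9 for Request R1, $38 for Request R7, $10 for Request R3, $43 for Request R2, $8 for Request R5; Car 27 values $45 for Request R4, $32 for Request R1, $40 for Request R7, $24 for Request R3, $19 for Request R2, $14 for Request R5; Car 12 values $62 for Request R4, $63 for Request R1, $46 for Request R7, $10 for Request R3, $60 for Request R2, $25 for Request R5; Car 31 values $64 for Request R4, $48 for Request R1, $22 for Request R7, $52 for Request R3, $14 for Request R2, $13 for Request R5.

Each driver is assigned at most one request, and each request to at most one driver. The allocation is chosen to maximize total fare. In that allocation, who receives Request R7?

Optimal: Car 44→Request R2 ($65), Car 85→Request R5 ($43), Car 63→Request R7 ($38), Car 27→Request R4 ($45), Car 12→Request R1 ($63), Car 31→Request R3 ($52) — total 65+43+38+45+63+52 = $306.
Every other assignment is strictly worse.
Car 63's own top request is Request R2 ($43), but forcing Car 63→Request R2 and reassigning the rest optimally gives only $305 — worse by 1.

Car 63 receives Request R7.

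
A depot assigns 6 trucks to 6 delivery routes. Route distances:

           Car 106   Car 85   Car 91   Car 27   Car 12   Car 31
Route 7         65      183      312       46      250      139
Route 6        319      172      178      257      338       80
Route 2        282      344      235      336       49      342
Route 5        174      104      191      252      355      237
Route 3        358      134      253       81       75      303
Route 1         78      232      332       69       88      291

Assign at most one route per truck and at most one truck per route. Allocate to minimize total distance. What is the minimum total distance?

Optimal: Car 106→Route 1 (78 km), Car 85→Route 3 (134 km), Car 91→Route 5 (191 km), Car 27→Route 7 (46 km), Car 12→Route 2 (49 km), Car 31→Route 6 (80 km) — total 78+134+191+46+49+80 = 578 km.
Every other assignment is strictly worse.

Min total: 578 km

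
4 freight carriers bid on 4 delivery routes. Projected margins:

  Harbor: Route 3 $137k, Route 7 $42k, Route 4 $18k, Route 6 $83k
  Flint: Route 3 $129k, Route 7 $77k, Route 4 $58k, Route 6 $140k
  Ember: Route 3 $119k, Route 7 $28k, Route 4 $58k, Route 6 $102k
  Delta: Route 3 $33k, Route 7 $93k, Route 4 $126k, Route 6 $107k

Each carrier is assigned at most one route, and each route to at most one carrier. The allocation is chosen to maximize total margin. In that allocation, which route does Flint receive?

Optimal: Harbor→Route 3 ($137k), Flint→Route 7 ($77k), Ember→Route 6 ($102k), Delta→Route 4 ($126k) — total 137+77+102+126 = $442k.
Max-entry greedy (repeatedly take the single best remaining cell) gives $431k, worse by 11.
Next-best assignment: Harbor→Route 3, Flint→Route 6, Ember→Route 7, Delta→Route 4 = $431k.
Swapping Harbor↔Ember (Harbor→Route 6 $83k, Ember→Route 3 $119k) loses 37.
Flint's own top route is Route 6 ($140k), but forcing Flint→Route 6 and reassigning the rest optimally gives only $431k — worse by 11.

Flint receives Route 7.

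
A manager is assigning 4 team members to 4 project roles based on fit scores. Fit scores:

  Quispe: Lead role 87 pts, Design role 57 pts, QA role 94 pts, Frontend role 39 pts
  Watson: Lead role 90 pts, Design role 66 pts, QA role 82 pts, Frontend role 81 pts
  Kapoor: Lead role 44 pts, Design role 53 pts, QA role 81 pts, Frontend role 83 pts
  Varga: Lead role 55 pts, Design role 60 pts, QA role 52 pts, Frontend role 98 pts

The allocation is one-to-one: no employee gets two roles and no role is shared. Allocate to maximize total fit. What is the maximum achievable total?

Optimal: Quispe→QA role (94 pts), Watson→Lead role (90 pts), Kapoor→Design role (53 pts), Varga→Frontend role (98 pts) — total 94+90+53+98 = 335 pts.
Column-greedy (each role in turn goes to its best remaining employee) gives 327 pts, worse by 8.
Swapping Watson↔Varga (Watson→Frontend role 81 pts, Varga→Lead role 55 pts) loses 52.

Maximum total: 335 pts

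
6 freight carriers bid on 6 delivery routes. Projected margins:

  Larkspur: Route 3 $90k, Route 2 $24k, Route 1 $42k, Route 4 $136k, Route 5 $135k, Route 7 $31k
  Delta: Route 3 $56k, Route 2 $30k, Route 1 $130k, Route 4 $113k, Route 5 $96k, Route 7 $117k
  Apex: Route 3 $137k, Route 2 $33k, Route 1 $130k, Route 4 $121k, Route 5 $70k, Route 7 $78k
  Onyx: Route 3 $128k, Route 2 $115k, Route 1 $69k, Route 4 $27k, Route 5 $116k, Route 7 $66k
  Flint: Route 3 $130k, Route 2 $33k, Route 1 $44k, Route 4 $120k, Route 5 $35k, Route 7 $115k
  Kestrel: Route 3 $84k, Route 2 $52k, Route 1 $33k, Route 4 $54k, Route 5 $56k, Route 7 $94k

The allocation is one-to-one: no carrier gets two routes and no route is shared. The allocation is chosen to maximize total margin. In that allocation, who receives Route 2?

Onyx receives Route 2.

Optimal: Larkspur→Route 5 ($135k), Delta→Route 1 ($130k), Apex→Route 3 ($137k), Onyx→Route 2 ($115k), Flint→Route 4 ($120k), Kestrel→Route 7 ($94k) — total 135+130+137+115+120+94 = $731k.
Row-greedy (each carrier in turn takes its best remaining route) gives $686k, worse by 45.
Every other assignment is strictly worse.
Onyx's own top route is Route 3 ($128k), but forcing Onyx→Route 3 and reassigning the rest optimally gives only $682k — worse by 49.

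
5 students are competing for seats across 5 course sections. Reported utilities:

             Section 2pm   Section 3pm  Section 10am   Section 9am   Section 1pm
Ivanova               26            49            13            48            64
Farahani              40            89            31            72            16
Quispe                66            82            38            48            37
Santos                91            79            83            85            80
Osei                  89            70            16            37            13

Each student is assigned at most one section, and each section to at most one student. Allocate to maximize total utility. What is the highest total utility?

This is the linear assignment problem.
Optimal: Ivanova→Section 1pm (64 points), Farahani→Section 9am (72 points), Quispe→Section 3pm (82 points), Santos→Section 10am (83 points), Osei→Section 2pm (89 points) — total 64+72+82+83+89 = 390 points.
Column-greedy (each section in turn goes to its best remaining student) gives 279 points, worse by 111.

Max total: 390 points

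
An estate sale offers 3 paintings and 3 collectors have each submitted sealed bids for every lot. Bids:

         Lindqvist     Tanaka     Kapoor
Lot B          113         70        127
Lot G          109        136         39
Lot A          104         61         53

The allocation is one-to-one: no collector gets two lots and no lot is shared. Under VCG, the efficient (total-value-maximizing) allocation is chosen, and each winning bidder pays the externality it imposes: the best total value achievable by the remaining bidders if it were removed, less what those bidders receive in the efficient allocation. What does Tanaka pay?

Efficient allocation: Lindqvist→Lot A ($104), Tanaka→Lot G ($136), Kapoor→Lot B ($127); total welfare W = $367.
Tanaka receives Lot G at value $136, so the others get W − 136 = $231.
Without Tanaka: best allocation of the remaining 2 bidders over all 3 lots is Lindqvist→Lot G ($109), Kapoor→Lot B ($127), total $236.
VCG payment = (others' best without Tanaka) − (others' welfare with Tanaka) = 236 − 231 = $5.

Tanaka pays $5.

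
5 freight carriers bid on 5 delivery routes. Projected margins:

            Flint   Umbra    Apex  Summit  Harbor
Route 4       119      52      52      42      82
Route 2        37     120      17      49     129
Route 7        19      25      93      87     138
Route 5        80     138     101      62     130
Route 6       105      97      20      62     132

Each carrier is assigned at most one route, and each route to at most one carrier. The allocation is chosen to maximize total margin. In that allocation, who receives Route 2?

Umbra receives Route 2.

Optimal: Flint→Route 4 ($119k), Umbra→Route 2 ($120k), Apex→Route 5 ($101k), Summit→Route 7 ($87k), Harbor→Route 6 ($132k) — total 119+120+101+87+132 = $559k.
Max-entry greedy (repeatedly take the single best remaining cell) gives $474k, worse by 85.
Next-best assignment: Flint→Route 4, Umbra→Route 5, Apex→Route 7, Summit→Route 6, Harbor→Route 2 = $541k.
Swapping Flint↔Summit (Flint→Route 7 $19k, Summit→Route 4 $42k) loses 145.
Umbra's own top route is Route 5 ($138k), but forcing Umbra→Route 5 and reassigning the rest optimally gives only $541k — worse by 18.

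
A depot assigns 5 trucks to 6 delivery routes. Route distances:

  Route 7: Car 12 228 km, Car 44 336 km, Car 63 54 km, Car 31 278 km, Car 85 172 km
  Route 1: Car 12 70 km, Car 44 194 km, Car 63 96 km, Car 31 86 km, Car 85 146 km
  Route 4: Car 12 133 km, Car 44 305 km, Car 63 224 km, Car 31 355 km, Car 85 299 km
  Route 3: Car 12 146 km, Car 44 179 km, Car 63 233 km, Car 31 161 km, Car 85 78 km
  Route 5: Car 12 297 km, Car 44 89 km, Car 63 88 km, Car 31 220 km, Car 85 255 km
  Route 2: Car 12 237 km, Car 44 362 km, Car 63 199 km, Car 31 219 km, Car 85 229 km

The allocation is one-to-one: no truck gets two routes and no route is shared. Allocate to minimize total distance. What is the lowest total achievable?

Minimum total: 440 km

This is a one-to-one assignment (minimum-cost bipartite matching).
Optimal: Car 12→Route 4 (133 km), Car 44→Route 5 (89 km), Car 63→Route 7 (54 km), Car 31→Route 1 (86 km), Car 85→Route 3 (78 km) — total 133+89+54+86+78 = 440 km.
Next-best assignment: Car 12→Route 1, Car 44→Route 5, Car 63→Route 7, Car 31→Route 2, Car 85→Route 3 = 510 km.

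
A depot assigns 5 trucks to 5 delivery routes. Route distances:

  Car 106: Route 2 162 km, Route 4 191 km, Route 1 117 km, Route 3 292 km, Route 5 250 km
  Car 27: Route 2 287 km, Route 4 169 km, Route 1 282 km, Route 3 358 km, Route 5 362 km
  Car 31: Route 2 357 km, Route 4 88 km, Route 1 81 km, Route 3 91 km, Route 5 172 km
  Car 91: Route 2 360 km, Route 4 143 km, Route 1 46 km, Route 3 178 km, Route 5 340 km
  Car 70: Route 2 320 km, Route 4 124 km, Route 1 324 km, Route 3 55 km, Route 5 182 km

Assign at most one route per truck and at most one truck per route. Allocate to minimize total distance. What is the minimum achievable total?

Minimum total: 604 km

Optimal: Car 106→Route 2 (162 km), Car 27→Route 4 (169 km), Car 31→Route 5 (172 km), Car 91→Route 1 (46 km), Car 70→Route 3 (55 km) — total 162+169+172+46+55 = 604 km.
Column-greedy (each route in turn goes to its cheapest remaining truck) gives 713 km, worse by 109.
Every other assignment is strictly worse.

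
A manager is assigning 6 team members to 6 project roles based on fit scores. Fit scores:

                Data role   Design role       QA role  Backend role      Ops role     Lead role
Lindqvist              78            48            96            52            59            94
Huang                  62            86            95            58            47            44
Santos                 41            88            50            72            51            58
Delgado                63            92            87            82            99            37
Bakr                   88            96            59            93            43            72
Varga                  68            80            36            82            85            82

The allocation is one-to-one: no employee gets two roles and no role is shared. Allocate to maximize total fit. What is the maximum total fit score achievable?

Maximum total: 546 pts

This is a one-to-one assignment (maximum-weight bipartite matching).
Optimal: Lindqvist→Lead role (94 pts), Huang→QA role (95 pts), Santos→Design role (88 pts), Delgado→Ops role (99 pts), Bakr→Data role (88 pts), Varga→Backend role (82 pts) — total 94+95+88+99+88+82 = 546 pts.
Column-greedy (each role in turn goes to its best remaining employee) gives 453 pts, worse by 93.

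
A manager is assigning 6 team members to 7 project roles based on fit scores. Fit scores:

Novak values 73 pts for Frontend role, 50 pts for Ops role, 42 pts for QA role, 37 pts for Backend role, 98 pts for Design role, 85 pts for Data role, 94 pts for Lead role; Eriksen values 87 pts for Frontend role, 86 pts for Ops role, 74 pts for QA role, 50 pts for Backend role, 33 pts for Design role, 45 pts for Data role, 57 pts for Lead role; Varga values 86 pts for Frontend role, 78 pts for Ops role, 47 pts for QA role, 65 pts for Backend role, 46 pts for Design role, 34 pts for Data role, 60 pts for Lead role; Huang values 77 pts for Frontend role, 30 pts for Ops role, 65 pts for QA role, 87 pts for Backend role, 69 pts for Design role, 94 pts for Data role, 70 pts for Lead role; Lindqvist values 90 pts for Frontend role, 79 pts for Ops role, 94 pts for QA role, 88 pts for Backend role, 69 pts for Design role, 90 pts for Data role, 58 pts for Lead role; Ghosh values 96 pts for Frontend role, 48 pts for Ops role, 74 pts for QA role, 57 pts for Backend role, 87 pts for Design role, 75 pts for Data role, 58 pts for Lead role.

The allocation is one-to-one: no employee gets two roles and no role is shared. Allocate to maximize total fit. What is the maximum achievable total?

Max total: 541 pts

Treat this as an assignment problem: match each employee to one role.
Optimal: Novak→Lead role (94 pts), Eriksen→Ops role (86 pts), Varga→Frontend role (86 pts), Huang→Data role (94 pts), Lindqvist→QA role (94 pts), Ghosh→Design role (87 pts) — total 94+86+86+94+94+87 = 541 pts.
Column-greedy (each role in turn goes to its best remaining employee) gives 495 pts, worse by 46.
Swapping Varga↔Lindqvist (Varga→QA role 47 pts, Lindqvist→Frontend role 90 pts) loses 43.
Checked against all permutations: 541 pts is optimal.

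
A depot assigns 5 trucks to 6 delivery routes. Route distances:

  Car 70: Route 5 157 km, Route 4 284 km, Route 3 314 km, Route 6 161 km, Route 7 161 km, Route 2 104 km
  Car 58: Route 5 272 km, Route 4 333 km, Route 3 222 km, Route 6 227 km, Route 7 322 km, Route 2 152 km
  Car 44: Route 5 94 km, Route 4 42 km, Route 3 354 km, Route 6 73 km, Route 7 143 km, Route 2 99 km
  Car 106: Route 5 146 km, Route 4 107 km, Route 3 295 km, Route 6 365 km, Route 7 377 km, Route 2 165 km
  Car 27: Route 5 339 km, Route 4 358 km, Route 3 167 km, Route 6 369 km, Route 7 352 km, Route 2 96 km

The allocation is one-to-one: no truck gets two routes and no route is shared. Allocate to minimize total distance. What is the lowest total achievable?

Optimal: Car 70→Route 5 (157 km), Car 58→Route 3 (222 km), Car 44→Route 6 (73 km), Car 106→Route 4 (107 km), Car 27→Route 2 (96 km) — total 157+222+73+107+96 = 655 km.
Column-greedy (each route in turn goes to its cheapest remaining truck) gives 851 km, worse by 196.
Every other assignment is strictly worse.

Minimum total: 655 km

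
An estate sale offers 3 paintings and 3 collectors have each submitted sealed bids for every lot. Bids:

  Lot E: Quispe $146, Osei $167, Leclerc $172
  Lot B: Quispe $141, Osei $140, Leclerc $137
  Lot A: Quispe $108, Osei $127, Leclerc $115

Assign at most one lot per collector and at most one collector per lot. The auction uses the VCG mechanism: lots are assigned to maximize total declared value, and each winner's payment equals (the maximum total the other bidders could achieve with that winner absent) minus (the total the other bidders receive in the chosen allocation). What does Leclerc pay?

Leclerc pays $40.

Efficient allocation: Quispe→Lot B ($141), Osei→Lot A ($127), Leclerc→Lot E ($172); total welfare W = $440.
Leclerc receives Lot E at value $172, so the others get W − 172 = $268.
Without Leclerc: best allocation of the remaining 2 bidders over all 3 lots is Quispe→Lot B ($141), Osei→Lot E ($167), total $308.
VCG payment = (others' best without Leclerc) − (others' welfare with Leclerc) = 308 − 268 = $40.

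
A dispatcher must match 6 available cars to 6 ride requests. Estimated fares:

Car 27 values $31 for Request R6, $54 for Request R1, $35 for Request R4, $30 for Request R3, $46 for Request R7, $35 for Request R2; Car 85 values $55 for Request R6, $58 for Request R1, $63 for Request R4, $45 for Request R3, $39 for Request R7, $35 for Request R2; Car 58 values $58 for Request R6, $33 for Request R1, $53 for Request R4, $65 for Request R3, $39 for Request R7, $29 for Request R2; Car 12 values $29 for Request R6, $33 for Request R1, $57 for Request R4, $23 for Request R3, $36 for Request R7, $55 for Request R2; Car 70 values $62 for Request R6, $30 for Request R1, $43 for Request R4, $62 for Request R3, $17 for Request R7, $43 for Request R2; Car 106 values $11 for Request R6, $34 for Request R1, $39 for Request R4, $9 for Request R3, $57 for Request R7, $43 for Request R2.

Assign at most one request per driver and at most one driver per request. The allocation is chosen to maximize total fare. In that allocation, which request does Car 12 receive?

Car 12 receives Request R2.

Optimal: Car 27→Request R1 ($54), Car 85→Request R4 ($63), Car 58→Request R3 ($65), Car 12→Request R2 ($55), Car 70→Request R6 ($62), Car 106→Request R7 ($57) — total 54+63+65+55+62+57 = $356.
Column-greedy (each request in turn goes to its best remaining driver) gives $334, worse by 22.
Next-best assignment: Car 27→Request R1, Car 85→Request R4, Car 58→Request R6, Car 12→Request R2, Car 70→Request R3, Car 106→Request R7 = $349.
Every other assignment is strictly worse.
Car 12's own top request is Request R4 ($57), but forcing Car 12→Request R4 and reassigning the rest optimally gives only $334 — worse by 22.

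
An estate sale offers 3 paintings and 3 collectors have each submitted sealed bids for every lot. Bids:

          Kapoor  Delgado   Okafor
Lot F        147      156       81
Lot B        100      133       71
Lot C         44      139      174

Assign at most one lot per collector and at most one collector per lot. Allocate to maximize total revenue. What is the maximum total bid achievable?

Optimal: Kapoor→Lot F ($147), Delgado→Lot B ($133), Okafor→Lot C ($174) — total 147+133+174 = $454.
Max-entry greedy (repeatedly take the single best remaining cell) gives $430, worse by 24.

Max total: $454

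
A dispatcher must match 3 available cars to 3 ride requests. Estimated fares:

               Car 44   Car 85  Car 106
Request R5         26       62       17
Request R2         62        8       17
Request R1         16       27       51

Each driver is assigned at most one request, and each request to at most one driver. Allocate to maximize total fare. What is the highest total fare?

This is a one-to-one assignment (maximum-weight bipartite matching).
Optimal: Car 44→Request R2 ($62), Car 85→Request R5 ($62), Car 106→Request R1 ($51) — total 62+62+51 = $175.
Next-best assignment: Car 44→Request R2, Car 85→Request R1, Car 106→Request R5 = $106.

Maximum total: $175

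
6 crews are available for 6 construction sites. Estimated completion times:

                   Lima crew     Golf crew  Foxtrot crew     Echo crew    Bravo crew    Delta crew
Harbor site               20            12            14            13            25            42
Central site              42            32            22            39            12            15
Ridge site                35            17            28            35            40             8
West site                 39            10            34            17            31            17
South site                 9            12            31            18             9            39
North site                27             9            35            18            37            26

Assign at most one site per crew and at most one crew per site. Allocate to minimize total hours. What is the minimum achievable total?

Treat this as an assignment problem: match each crew to one site.
Optimal: Lima crew→South site (9 hours), Golf crew→North site (9 hours), Foxtrot crew→Harbor site (14 hours), Echo crew→West site (17 hours), Bravo crew→Central site (12 hours), Delta crew→Ridge site (8 hours) — total 9+9+14+17+12+8 = 69 hours.
Column-greedy (each site in turn goes to its cheapest remaining crew) gives 93 hours, worse by 24.
Swapping Lima crew↔Echo crew (Lima crew→West site 39 hours, Echo crew→South site 18 hours) adds 31.
No other one-to-one assignment undercuts 69 hours.

Min total: 69 hours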